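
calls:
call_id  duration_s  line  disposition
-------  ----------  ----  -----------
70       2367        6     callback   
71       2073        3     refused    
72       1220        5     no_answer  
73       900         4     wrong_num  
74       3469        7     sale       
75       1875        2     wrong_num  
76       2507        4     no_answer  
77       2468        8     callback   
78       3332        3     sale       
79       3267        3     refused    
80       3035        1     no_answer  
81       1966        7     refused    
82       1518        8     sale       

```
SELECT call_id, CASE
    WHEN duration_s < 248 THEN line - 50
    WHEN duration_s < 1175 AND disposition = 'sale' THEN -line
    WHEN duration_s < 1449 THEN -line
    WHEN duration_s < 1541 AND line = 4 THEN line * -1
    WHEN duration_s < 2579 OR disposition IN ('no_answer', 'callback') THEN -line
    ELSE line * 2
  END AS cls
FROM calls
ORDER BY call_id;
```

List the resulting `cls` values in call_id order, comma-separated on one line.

-6, -3, -5, -4, 14, -2, -4, -8, 6, 6, -1, -7, -8

call_id=70: duration_s < 2579 OR disposition IN ('no_answer', 'callback') → -6
call_id=71: duration_s < 2579 OR disposition IN ('no_answer', 'callback') → -3
call_id=72: duration_s < 1449 → -5
call_id=73: duration_s < 1449 → -4
call_id=74: ELSE → 14
call_id=75: duration_s < 2579 OR disposition IN ('no_answer', 'callback') → -2
call_id=76: duration_s < 2579 OR disposition IN ('no_answer', 'callback') → -4
call_id=77: duration_s < 2579 OR disposition IN ('no_answer', 'callback') → -8
call_id=78: ELSE → 6
call_id=79: ELSE → 6
call_id=80: duration_s < 2579 OR disposition IN ('no_answer', 'callback') → -1
call_id=81: duration_s < 2579 OR disposition IN ('no_answer', 'callback') → -7
call_id=82: duration_s < 2579 OR disposition IN ('no_answer', 'callback') → -8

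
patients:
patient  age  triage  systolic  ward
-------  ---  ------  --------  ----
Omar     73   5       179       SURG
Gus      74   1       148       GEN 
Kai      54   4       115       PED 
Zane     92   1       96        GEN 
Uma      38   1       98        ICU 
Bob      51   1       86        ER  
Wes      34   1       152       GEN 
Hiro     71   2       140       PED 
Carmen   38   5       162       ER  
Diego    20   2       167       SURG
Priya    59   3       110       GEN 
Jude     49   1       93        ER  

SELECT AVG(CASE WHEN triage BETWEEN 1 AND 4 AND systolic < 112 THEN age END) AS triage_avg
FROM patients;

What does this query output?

57.8

patient=Omar: ✗
patient=Gus: ✗
patient=Kai: ✗
patient=Zane: ✓ → 92
patient=Uma: ✓ → 38
patient=Bob: ✓ → 51
patient=Wes: ✗
patient=Hiro: ✗
patient=Carmen: ✗
patient=Diego: ✗
patient=Priya: ✓ → 59
patient=Jude: ✓ → 49
triage_avg = (92 + 38 + 51 + 59 + 49) / 5 = 57.8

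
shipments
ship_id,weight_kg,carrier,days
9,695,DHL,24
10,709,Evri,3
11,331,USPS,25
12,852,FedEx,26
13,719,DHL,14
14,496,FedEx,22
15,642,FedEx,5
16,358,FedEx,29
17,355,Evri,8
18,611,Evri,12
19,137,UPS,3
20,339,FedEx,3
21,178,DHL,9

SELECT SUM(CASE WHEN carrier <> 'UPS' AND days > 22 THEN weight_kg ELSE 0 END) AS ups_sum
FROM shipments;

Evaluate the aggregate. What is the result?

2236

ship_id=9: ✓ → 695
ship_id=10: ✗
ship_id=11: ✓ → 331
ship_id=12: ✓ → 852
ship_id=13: ✗
ship_id=14: ✗
ship_id=15: ✗
ship_id=16: ✓ → 358
ship_id=17: ✗
ship_id=18: ✗
ship_id=19: ✗
ship_id=20: ✗
ship_id=21: ✗
ups_sum = 695 + 331 + 852 + 358 = 2236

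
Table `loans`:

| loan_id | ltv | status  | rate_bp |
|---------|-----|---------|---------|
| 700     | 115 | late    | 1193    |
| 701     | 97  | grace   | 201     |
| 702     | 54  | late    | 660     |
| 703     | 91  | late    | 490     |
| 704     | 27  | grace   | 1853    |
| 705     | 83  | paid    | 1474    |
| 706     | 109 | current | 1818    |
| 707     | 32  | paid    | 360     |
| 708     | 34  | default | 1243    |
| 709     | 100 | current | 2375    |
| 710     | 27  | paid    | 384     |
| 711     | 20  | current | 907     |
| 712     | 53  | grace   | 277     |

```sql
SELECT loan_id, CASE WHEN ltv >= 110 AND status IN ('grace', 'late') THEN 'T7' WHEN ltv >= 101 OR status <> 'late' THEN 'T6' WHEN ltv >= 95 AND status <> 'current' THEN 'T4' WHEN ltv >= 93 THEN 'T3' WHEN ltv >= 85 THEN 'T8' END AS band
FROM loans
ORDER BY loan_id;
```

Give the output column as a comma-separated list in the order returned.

loan_id=700: ltv >= 110 AND status IN ('grace', 'late') → T7
loan_id=701: ltv >= 101 OR status <> 'late' → T6
loan_id=702: (no match → NULL) → NULL
loan_id=703: ltv >= 85 → T8
loan_id=704: ltv >= 101 OR status <> 'late' → T6
loan_id=705: ltv >= 101 OR status <> 'late' → T6
loan_id=706: ltv >= 101 OR status <> 'late' → T6
loan_id=707: ltv >= 101 OR status <> 'late' → T6
loan_id=708: ltv >= 101 OR status <> 'late' → T6
loan_id=709: ltv >= 101 OR status <> 'late' → T6
loan_id=710: ltv >= 101 OR status <> 'late' → T6
loan_id=711: ltv >= 101 OR status <> 'late' → T6
loan_id=712: ltv >= 101 OR status <> 'late' → T6

T7, T6, NULL, T8, T6, T6, T6, T6, T6, T6, T6, T6, T6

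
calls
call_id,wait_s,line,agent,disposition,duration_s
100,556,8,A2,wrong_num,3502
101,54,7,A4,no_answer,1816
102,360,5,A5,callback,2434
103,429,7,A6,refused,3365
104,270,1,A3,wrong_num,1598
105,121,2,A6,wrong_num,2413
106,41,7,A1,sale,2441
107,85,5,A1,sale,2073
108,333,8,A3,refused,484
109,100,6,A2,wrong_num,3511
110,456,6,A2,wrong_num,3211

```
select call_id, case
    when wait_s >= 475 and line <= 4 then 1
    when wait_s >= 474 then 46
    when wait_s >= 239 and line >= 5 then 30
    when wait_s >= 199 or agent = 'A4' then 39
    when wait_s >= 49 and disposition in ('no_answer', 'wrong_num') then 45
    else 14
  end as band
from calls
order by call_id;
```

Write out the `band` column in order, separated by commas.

46, 39, 30, 30, 39, 45, 14, 14, 30, 45, 30

call_id=100: wait_s >= 474 → 46
call_id=101: wait_s >= 199 or agent = 'A4' → 39
call_id=102: wait_s >= 239 and line >= 5 → 30
call_id=103: wait_s >= 239 and line >= 5 → 30
call_id=104: wait_s >= 199 or agent = 'A4' → 39
call_id=105: wait_s >= 49 and disposition in ('no_answer', 'wrong_num') → 45
call_id=106: ELSE → 14
call_id=107: ELSE → 14
call_id=108: wait_s >= 239 and line >= 5 → 30
call_id=109: wait_s >= 49 and disposition in ('no_answer', 'wrong_num') → 45
call_id=110: wait_s >= 239 and line >= 5 → 30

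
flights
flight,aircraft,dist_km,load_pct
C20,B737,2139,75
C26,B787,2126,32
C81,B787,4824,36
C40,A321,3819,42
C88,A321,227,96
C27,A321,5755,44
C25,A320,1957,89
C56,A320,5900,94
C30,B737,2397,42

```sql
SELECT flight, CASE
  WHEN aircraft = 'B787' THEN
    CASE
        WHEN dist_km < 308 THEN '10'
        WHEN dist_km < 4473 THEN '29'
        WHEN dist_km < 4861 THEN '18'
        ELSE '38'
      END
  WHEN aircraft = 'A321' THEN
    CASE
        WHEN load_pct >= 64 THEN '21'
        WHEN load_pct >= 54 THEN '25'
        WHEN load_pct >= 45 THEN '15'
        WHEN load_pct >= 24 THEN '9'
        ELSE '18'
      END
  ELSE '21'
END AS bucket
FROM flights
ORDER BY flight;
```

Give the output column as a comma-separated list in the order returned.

21, 21, 29, 9, 21, 9, 21, 18, 21

flight=C20: aircraft='B737' → outer ELSE → 21
flight=C25: aircraft='A320' → outer ELSE → 21
flight=C26: aircraft='B787' → inner[dist_km < 4473] → 29
flight=C27: aircraft='A321' → inner[load_pct >= 24] → 9
flight=C30: aircraft='B737' → outer ELSE → 21
flight=C40: aircraft='A321' → inner[load_pct >= 24] → 9
flight=C56: aircraft='A320' → outer ELSE → 21
flight=C81: aircraft='B787' → inner[dist_km < 4861] → 18
flight=C88: aircraft='A321' → inner[load_pct >= 64] → 21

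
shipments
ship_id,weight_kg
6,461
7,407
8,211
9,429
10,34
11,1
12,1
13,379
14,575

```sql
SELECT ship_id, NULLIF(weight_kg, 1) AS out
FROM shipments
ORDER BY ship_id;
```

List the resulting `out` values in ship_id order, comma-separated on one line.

ship_id=6: weight_kg=461 vs 1: differ → 461
ship_id=7: weight_kg=407 vs 1: differ → 407
ship_id=8: weight_kg=211 vs 1: differ → 211
ship_id=9: weight_kg=429 vs 1: differ → 429
ship_id=10: weight_kg=34 vs 1: differ → 34
ship_id=11: weight_kg=1 vs 1: equal → NULL
ship_id=12: weight_kg=1 vs 1: equal → NULL
ship_id=13: weight_kg=379 vs 1: differ → 379
ship_id=14: weight_kg=575 vs 1: differ → 575

461, 407, 211, 429, 34, NULL, NULL, 379, 575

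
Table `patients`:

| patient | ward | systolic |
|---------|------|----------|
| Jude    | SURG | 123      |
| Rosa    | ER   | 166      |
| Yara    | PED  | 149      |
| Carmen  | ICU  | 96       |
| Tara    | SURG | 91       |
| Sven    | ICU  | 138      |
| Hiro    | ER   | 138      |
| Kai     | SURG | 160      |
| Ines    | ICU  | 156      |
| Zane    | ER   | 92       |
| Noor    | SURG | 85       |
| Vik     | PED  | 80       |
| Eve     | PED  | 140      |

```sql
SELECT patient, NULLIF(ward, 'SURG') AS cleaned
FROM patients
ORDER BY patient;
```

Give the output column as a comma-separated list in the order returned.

patient=Carmen: ward=ICU vs SURG: differ → ICU
patient=Eve: ward=PED vs SURG: differ → PED
patient=Hiro: ward=ER vs SURG: differ → ER
patient=Ines: ward=ICU vs SURG: differ → ICU
patient=Jude: ward=SURG vs SURG: equal → NULL
patient=Kai: ward=SURG vs SURG: equal → NULL
patient=Noor: ward=SURG vs SURG: equal → NULL
patient=Rosa: ward=ER vs SURG: differ → ER
patient=Sven: ward=ICU vs SURG: differ → ICU
patient=Tara: ward=SURG vs SURG: equal → NULL
patient=Vik: ward=PED vs SURG: differ → PED
patient=Yara: ward=PED vs SURG: differ → PED
patient=Zane: ward=ER vs SURG: differ → ER

ICU, PED, ER, ICU, NULL, NULL, NULL, ER, ICU, NULL, PED, PED, ER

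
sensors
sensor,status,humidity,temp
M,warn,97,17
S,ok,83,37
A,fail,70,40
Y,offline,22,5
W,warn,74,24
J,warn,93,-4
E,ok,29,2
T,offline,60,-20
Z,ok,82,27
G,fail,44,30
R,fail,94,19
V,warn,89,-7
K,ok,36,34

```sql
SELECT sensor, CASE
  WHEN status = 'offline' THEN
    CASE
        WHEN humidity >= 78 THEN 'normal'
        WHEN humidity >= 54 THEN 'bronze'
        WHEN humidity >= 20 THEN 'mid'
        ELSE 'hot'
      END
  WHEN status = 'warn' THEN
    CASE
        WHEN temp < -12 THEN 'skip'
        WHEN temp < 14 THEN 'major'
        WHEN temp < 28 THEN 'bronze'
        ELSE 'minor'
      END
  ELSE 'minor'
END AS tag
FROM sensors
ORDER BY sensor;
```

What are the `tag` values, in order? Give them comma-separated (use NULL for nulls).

sensor=A: status='fail' → outer ELSE → minor
sensor=E: status='ok' → outer ELSE → minor
sensor=G: status='fail' → outer ELSE → minor
sensor=J: status='warn' → inner[temp < 14] → major
sensor=K: status='ok' → outer ELSE → minor
sensor=M: status='warn' → inner[temp < 28] → bronze
sensor=R: status='fail' → outer ELSE → minor
sensor=S: status='ok' → outer ELSE → minor
sensor=T: status='offline' → inner[humidity >= 54] → bronze
sensor=V: status='warn' → inner[temp < 14] → major
sensor=W: status='warn' → inner[temp < 28] → bronze
sensor=Y: status='offline' → inner[humidity >= 20] → mid
sensor=Z: status='ok' → outer ELSE → minor

minor, minor, minor, major, minor, bronze, minor, minor, bronze, major, bronze, mid, minor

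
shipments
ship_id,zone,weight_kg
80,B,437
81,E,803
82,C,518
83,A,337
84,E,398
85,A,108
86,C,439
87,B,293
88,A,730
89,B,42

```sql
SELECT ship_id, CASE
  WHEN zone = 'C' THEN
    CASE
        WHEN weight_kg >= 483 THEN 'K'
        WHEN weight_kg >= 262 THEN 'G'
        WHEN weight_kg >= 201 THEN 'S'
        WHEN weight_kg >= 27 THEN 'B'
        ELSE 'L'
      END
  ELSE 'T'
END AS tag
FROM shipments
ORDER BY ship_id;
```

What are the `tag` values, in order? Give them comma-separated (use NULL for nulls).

ship_id=80: zone='B' → outer ELSE → T
ship_id=81: zone='E' → outer ELSE → T
ship_id=82: zone='C' → inner[weight_kg >= 483] → K
ship_id=83: zone='A' → outer ELSE → T
ship_id=84: zone='E' → outer ELSE → T
ship_id=85: zone='A' → outer ELSE → T
ship_id=86: zone='C' → inner[weight_kg >= 262] → G
ship_id=87: zone='B' → outer ELSE → T
ship_id=88: zone='A' → outer ELSE → T
ship_id=89: zone='B' → outer ELSE → T

T, T, K, T, T, T, G, T, T, T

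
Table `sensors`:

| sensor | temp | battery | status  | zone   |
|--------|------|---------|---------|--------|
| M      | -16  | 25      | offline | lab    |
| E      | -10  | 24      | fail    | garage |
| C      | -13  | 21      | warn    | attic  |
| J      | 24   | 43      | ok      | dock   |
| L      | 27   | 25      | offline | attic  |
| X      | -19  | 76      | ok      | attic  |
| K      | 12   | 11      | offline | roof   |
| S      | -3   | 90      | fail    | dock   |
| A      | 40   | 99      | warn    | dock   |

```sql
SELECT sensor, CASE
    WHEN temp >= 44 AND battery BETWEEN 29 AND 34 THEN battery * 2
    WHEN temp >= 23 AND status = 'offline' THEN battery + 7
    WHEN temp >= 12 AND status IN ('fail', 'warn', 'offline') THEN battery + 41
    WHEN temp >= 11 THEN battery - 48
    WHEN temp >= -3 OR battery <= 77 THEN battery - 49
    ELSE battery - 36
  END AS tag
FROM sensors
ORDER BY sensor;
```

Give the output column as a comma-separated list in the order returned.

140, -28, -25, -5, 52, 32, -24, 41, 27

sensor=A: temp >= 12 AND status IN ('fail', 'warn', 'offline') → 140
sensor=C: temp >= -3 OR battery <= 77 → -28
sensor=E: temp >= -3 OR battery <= 77 → -25
sensor=J: temp >= 11 → -5
sensor=K: temp >= 12 AND status IN ('fail', 'warn', 'offline') → 52
sensor=L: temp >= 23 AND status = 'offline' → 32
sensor=M: temp >= -3 OR battery <= 77 → -24
sensor=S: temp >= -3 OR battery <= 77 → 41
sensor=X: temp >= -3 OR battery <= 77 → 27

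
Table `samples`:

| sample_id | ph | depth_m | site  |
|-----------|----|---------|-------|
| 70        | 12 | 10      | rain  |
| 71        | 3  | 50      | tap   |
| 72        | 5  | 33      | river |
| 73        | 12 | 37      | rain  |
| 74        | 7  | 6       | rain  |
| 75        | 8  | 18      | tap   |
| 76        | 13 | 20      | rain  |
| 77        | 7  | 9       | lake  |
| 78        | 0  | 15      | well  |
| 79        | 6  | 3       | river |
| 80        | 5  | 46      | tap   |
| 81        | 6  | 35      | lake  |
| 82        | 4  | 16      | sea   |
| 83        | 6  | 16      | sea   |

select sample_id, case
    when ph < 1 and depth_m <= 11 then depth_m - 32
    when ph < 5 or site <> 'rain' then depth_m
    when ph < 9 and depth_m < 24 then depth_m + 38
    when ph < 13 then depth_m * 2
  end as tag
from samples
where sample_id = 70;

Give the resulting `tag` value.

sample_id = 70: ph=12, depth_m=10, site=rain.
ph < 1 and depth_m <= 11 → false
ph < 5 or site <> 'rain' → false
ph < 9 and depth_m < 24 → false
ph < 13 → true → 20

20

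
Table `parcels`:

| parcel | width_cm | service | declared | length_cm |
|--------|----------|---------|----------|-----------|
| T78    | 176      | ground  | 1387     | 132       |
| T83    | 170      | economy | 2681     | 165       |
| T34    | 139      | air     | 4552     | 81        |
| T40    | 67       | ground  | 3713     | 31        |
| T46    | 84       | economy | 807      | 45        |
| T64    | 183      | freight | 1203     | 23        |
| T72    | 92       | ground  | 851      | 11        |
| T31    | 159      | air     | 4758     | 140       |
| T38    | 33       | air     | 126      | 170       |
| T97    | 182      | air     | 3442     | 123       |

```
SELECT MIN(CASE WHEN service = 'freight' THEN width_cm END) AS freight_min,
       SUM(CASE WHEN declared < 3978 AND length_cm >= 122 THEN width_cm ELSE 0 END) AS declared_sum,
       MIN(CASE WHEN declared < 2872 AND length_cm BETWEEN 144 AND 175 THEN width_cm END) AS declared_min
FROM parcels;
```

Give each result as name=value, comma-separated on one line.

freight_min=183, declared_sum=561, declared_min=33

[freight_min: service = 'freight']
parcel=T78: ✗
parcel=T83: ✗
parcel=T34: ✗
parcel=T40: ✗
parcel=T46: ✗
parcel=T64: ✓ → 183
parcel=T72: ✗
parcel=T31: ✗
parcel=T38: ✗
parcel=T97: ✗
freight_min = MIN(183) = 183
—
[declared_sum: declared < 3978 AND length_cm >= 122]
parcel=T78: ✓ → 176
parcel=T83: ✓ → 170
parcel=T34: ✗
parcel=T40: ✗
parcel=T46: ✗
parcel=T64: ✗
parcel=T72: ✗
parcel=T31: ✗
parcel=T38: ✓ → 33
parcel=T97: ✓ → 182
declared_sum = 176 + 170 + 33 + 182 = 561
—
[declared_min: declared < 2872 AND length_cm BETWEEN 144 AND 175]
parcel=T78: ✗
parcel=T83: ✓ → 170
parcel=T34: ✗
parcel=T40: ✗
parcel=T46: ✗
parcel=T64: ✗
parcel=T72: ✗
parcel=T31: ✗
parcel=T38: ✓ → 33
parcel=T97: ✗
declared_min = MIN(170, 33) = 33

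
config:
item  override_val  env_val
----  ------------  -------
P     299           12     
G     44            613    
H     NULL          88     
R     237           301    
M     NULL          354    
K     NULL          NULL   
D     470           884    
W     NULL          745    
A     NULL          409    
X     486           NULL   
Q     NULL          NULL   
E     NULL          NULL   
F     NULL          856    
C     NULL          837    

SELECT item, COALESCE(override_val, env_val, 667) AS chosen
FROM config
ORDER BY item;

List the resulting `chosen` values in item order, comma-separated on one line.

409, 837, 470, 667, 856, 44, 88, 667, 354, 299, 667, 237, 745, 486

item=A: override_val=NULL, env_val=409 → 409
item=C: override_val=NULL, env_val=837 → 837
item=D: override_val=470 → 470
item=E: override_val=NULL, env_val=NULL, → literal 667 → 667
item=F: override_val=NULL, env_val=856 → 856
item=G: override_val=44 → 44
item=H: override_val=NULL, env_val=88 → 88
item=K: override_val=NULL, env_val=NULL, → literal 667 → 667
item=M: override_val=NULL, env_val=354 → 354
item=P: override_val=299 → 299
item=Q: override_val=NULL, env_val=NULL, → literal 667 → 667
item=R: override_val=237 → 237
item=W: override_val=NULL, env_val=745 → 745
item=X: override_val=486 → 486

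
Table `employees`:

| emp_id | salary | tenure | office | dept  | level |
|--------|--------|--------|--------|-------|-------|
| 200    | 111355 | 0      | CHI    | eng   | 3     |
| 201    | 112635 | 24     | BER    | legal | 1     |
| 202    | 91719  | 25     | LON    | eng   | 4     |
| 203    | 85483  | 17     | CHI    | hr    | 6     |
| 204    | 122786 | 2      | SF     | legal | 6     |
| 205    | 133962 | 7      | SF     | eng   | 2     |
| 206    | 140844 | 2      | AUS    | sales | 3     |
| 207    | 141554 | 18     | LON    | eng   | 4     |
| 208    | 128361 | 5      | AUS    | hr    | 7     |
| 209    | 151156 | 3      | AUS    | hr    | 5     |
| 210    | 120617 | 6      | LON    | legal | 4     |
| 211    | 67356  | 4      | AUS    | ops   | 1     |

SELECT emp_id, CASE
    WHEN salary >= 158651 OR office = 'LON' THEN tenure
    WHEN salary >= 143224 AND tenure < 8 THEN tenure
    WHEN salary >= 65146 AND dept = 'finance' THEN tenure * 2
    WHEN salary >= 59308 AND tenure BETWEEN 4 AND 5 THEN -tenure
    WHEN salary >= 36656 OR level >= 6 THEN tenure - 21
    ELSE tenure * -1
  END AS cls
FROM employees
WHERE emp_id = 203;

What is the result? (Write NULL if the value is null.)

emp_id = 203: salary=85483, tenure=17, office=CHI, dept=hr, level=6.
salary >= 158651 OR office = 'LON' → false
salary >= 143224 AND tenure < 8 → false
salary >= 65146 AND dept = 'finance' → false
salary >= 59308 AND tenure BETWEEN 4 AND 5 → false
salary >= 36656 OR level >= 6 → true → -4

-4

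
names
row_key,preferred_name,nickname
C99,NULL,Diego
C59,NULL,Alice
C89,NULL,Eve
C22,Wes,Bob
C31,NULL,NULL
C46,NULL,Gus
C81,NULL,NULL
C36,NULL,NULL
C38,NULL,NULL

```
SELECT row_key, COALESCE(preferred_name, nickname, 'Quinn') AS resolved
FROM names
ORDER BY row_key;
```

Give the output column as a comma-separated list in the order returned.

Wes, Quinn, Quinn, Quinn, Gus, Alice, Quinn, Eve, Diego

row_key=C22: preferred_name=Wes → Wes
row_key=C31: preferred_name=NULL, nickname=NULL, → literal Quinn → Quinn
row_key=C36: preferred_name=NULL, nickname=NULL, → literal Quinn → Quinn
row_key=C38: preferred_name=NULL, nickname=NULL, → literal Quinn → Quinn
row_key=C46: preferred_name=NULL, nickname=Gus → Gus
row_key=C59: preferred_name=NULL, nickname=Alice → Alice
row_key=C81: preferred_name=NULL, nickname=NULL, → literal Quinn → Quinn
row_key=C89: preferred_name=NULL, nickname=Eve → Eve
row_key=C99: preferred_name=NULL, nickname=Diego → Diego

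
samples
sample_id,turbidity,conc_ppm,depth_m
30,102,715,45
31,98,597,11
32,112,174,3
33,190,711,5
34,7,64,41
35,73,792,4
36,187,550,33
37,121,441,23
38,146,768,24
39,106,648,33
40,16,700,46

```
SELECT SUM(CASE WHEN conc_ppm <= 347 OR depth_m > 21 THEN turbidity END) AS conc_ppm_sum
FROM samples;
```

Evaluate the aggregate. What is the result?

sample_id=30: ✓ → 102
sample_id=31: ✗
sample_id=32: ✓ → 112
sample_id=33: ✗
sample_id=34: ✓ → 7
sample_id=35: ✗
sample_id=36: ✓ → 187
sample_id=37: ✓ → 121
sample_id=38: ✓ → 146
sample_id=39: ✓ → 106
sample_id=40: ✓ → 16
conc_ppm_sum = 102 + 112 + 7 + 187 + 121 + 146 + 106 + 16 = 797

797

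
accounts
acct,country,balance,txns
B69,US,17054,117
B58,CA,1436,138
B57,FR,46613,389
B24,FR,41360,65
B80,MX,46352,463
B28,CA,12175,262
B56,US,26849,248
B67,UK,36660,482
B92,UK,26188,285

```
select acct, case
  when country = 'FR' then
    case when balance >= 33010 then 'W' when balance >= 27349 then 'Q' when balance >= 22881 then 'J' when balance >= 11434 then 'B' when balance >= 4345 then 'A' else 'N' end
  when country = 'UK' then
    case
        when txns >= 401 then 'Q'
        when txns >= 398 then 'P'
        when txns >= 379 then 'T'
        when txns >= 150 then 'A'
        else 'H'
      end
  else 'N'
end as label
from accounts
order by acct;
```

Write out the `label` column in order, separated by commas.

acct=B24: country='FR' → inner[balance >= 33010] → W
acct=B28: country='CA' → outer ELSE → N
acct=B56: country='US' → outer ELSE → N
acct=B57: country='FR' → inner[balance >= 33010] → W
acct=B58: country='CA' → outer ELSE → N
acct=B67: country='UK' → inner[txns >= 401] → Q
acct=B69: country='US' → outer ELSE → N
acct=B80: country='MX' → outer ELSE → N
acct=B92: country='UK' → inner[txns >= 150] → A

W, N, N, W, N, Q, N, N, A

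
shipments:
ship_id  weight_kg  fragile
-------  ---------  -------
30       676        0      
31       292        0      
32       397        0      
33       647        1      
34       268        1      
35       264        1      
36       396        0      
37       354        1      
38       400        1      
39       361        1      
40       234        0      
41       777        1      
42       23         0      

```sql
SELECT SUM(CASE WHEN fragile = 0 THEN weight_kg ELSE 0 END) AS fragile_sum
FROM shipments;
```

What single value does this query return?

ship_id=30: ✓ → 676
ship_id=31: ✓ → 292
ship_id=32: ✓ → 397
ship_id=33: ✗
ship_id=34: ✗
ship_id=35: ✗
ship_id=36: ✓ → 396
ship_id=37: ✗
ship_id=38: ✗
ship_id=39: ✗
ship_id=40: ✓ → 234
ship_id=41: ✗
ship_id=42: ✓ → 23
fragile_sum = 676 + 292 + 397 + 396 + 234 + 23 = 2018

2018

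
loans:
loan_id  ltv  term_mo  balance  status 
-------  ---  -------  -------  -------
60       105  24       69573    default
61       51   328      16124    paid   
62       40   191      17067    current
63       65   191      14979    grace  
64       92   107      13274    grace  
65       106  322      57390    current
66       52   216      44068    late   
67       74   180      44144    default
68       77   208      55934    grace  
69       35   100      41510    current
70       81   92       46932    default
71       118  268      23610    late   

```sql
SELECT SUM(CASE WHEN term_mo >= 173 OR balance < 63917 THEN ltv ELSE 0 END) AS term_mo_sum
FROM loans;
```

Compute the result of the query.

loan_id=60: ✗
loan_id=61: ✓ → 51
loan_id=62: ✓ → 40
loan_id=63: ✓ → 65
loan_id=64: ✓ → 92
loan_id=65: ✓ → 106
loan_id=66: ✓ → 52
loan_id=67: ✓ → 74
loan_id=68: ✓ → 77
loan_id=69: ✓ → 35
loan_id=70: ✓ → 81
loan_id=71: ✓ → 118
term_mo_sum = 51 + 40 + 65 + 92 + 106 + 52 + 74 + 77 + 35 + 81 + 118 = 791

791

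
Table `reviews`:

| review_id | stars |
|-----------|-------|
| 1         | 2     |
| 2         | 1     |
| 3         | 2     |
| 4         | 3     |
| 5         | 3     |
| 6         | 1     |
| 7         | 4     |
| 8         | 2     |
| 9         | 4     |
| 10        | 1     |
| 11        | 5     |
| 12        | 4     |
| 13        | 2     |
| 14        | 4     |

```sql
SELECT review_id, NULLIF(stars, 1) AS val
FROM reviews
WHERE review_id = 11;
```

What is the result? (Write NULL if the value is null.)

review_id = 11: stars=5.
stars=5 vs 1: differ → 5

5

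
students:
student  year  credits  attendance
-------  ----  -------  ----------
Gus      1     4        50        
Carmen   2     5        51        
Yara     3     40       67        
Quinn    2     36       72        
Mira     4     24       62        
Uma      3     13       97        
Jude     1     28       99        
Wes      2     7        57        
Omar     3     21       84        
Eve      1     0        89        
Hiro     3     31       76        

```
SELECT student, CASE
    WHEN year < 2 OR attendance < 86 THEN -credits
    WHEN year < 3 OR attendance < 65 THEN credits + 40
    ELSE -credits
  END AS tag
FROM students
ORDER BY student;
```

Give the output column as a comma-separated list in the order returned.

-5, 0, -4, -31, -28, -24, -21, -36, -13, -7, -40

student=Carmen: year < 2 OR attendance < 86 → -5
student=Eve: year < 2 OR attendance < 86 → 0
student=Gus: year < 2 OR attendance < 86 → -4
student=Hiro: year < 2 OR attendance < 86 → -31
student=Jude: year < 2 OR attendance < 86 → -28
student=Mira: year < 2 OR attendance < 86 → -24
student=Omar: year < 2 OR attendance < 86 → -21
student=Quinn: year < 2 OR attendance < 86 → -36
student=Uma: ELSE → -13
student=Wes: year < 2 OR attendance < 86 → -7
student=Yara: year < 2 OR attendance < 86 → -40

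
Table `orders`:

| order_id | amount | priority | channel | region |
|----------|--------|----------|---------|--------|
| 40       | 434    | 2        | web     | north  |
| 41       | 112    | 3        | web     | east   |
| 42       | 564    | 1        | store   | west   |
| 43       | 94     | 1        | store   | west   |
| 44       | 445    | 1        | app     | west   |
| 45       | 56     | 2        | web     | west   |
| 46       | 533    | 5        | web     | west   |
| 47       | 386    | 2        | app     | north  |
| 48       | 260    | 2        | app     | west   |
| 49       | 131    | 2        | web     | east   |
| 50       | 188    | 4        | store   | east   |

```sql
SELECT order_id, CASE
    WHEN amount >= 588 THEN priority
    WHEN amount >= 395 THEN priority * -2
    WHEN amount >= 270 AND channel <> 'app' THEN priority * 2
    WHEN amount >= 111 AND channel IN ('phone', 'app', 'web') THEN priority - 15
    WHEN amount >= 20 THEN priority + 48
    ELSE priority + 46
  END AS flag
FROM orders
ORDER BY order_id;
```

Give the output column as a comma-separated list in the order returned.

order_id=40: amount >= 395 → -4
order_id=41: amount >= 111 AND channel IN ('phone', 'app', 'web') → -12
order_id=42: amount >= 395 → -2
order_id=43: amount >= 20 → 49
order_id=44: amount >= 395 → -2
order_id=45: amount >= 20 → 50
order_id=46: amount >= 395 → -10
order_id=47: amount >= 111 AND channel IN ('phone', 'app', 'web') → -13
order_id=48: amount >= 111 AND channel IN ('phone', 'app', 'web') → -13
order_id=49: amount >= 111 AND channel IN ('phone', 'app', 'web') → -13
order_id=50: amount >= 20 → 52

-4, -12, -2, 49, -2, 50, -10, -13, -13, -13, 52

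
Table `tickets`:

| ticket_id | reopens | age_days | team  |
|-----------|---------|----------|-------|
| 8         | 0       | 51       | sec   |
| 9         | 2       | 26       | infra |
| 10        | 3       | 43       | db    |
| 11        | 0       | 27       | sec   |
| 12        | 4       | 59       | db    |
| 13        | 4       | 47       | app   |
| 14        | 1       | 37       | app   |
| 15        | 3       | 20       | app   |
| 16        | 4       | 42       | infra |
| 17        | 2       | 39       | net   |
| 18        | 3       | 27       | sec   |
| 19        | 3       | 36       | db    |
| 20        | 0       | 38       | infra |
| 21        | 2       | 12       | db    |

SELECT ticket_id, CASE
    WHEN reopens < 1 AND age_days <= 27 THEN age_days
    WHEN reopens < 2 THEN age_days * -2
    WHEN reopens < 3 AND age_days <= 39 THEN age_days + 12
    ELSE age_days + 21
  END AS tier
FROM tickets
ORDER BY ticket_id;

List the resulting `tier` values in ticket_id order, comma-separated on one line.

-102, 38, 64, 27, 80, 68, -74, 41, 63, 51, 48, 57, -76, 24

ticket_id=8: reopens < 2 → -102
ticket_id=9: reopens < 3 AND age_days <= 39 → 38
ticket_id=10: ELSE → 64
ticket_id=11: reopens < 1 AND age_days <= 27 → 27
ticket_id=12: ELSE → 80
ticket_id=13: ELSE → 68
ticket_id=14: reopens < 2 → -74
ticket_id=15: ELSE → 41
ticket_id=16: ELSE → 63
ticket_id=17: reopens < 3 AND age_days <= 39 → 51
ticket_id=18: ELSE → 48
ticket_id=19: ELSE → 57
ticket_id=20: reopens < 2 → -76
ticket_id=21: reopens < 3 AND age_days <= 39 → 24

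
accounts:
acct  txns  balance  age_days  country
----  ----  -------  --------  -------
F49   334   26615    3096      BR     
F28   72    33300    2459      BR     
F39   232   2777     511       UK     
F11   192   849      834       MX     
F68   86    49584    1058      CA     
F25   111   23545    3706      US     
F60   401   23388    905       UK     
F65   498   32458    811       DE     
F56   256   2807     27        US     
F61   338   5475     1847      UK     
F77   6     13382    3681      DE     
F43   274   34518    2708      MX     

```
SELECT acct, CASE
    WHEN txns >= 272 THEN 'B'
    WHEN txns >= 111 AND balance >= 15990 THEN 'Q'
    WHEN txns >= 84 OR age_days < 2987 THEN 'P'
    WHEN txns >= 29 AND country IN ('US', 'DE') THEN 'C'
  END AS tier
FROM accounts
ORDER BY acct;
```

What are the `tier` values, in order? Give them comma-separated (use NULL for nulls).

P, Q, P, P, B, B, P, B, B, B, P, NULL

acct=F11: txns >= 84 OR age_days < 2987 → P
acct=F25: txns >= 111 AND balance >= 15990 → Q
acct=F28: txns >= 84 OR age_days < 2987 → P
acct=F39: txns >= 84 OR age_days < 2987 → P
acct=F43: txns >= 272 → B
acct=F49: txns >= 272 → B
acct=F56: txns >= 84 OR age_days < 2987 → P
acct=F60: txns >= 272 → B
acct=F61: txns >= 272 → B
acct=F65: txns >= 272 → B
acct=F68: txns >= 84 OR age_days < 2987 → P
acct=F77: (no match → NULL) → NULL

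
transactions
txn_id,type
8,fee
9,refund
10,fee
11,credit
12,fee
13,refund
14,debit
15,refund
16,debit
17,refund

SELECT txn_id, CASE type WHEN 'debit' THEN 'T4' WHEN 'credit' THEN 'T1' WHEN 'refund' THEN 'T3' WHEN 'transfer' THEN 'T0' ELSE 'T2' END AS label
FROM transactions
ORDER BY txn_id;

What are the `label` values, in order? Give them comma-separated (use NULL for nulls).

txn_id=8: ELSE → T2
txn_id=9: type='refund' → T3
txn_id=10: ELSE → T2
txn_id=11: type='credit' → T1
txn_id=12: ELSE → T2
txn_id=13: type='refund' → T3
txn_id=14: type='debit' → T4
txn_id=15: type='refund' → T3
txn_id=16: type='debit' → T4
txn_id=17: type='refund' → T3

T2, T3, T2, T1, T2, T3, T4, T3, T4, T3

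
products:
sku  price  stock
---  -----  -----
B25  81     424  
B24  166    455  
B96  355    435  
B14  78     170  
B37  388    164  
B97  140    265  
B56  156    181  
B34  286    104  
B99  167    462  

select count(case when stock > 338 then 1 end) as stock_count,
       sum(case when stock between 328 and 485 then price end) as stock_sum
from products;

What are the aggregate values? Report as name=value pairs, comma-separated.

[stock_count: stock > 338]
sku=B25: ✓ → 1
sku=B24: ✓ → 1
sku=B96: ✓ → 1
sku=B14: ✗
sku=B37: ✗
sku=B97: ✗
sku=B56: ✗
sku=B34: ✗
sku=B99: ✓ → 1
stock_count = COUNT(1, 1, 1, 1) = 4
—
[stock_sum: stock between 328 and 485]
sku=B25: ✓ → 81
sku=B24: ✓ → 166
sku=B96: ✓ → 355
sku=B14: ✗
sku=B37: ✗
sku=B97: ✗
sku=B56: ✗
sku=B34: ✗
sku=B99: ✓ → 167
stock_sum = 81 + 166 + 355 + 167 = 769

stock_count=4, stock_sum=769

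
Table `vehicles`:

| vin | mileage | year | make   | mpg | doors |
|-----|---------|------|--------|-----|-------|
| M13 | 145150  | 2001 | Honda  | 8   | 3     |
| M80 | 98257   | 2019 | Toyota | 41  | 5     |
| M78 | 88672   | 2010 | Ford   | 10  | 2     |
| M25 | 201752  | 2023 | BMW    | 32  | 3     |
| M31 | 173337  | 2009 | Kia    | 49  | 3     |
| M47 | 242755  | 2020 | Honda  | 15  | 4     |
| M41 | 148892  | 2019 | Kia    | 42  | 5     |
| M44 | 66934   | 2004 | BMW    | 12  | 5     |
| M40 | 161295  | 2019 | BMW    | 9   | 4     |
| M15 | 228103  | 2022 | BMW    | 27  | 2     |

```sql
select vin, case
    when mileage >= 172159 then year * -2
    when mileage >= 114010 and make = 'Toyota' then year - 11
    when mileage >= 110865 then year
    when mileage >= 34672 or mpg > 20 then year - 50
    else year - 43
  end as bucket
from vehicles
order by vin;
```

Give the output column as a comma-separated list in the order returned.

vin=M13: mileage >= 110865 → 2001
vin=M15: mileage >= 172159 → -4044
vin=M25: mileage >= 172159 → -4046
vin=M31: mileage >= 172159 → -4018
vin=M40: mileage >= 110865 → 2019
vin=M41: mileage >= 110865 → 2019
vin=M44: mileage >= 34672 or mpg > 20 → 1954
vin=M47: mileage >= 172159 → -4040
vin=M78: mileage >= 34672 or mpg > 20 → 1960
vin=M80: mileage >= 34672 or mpg > 20 → 1969

2001, -4044, -4046, -4018, 2019, 2019, 1954, -4040, 1960, 1969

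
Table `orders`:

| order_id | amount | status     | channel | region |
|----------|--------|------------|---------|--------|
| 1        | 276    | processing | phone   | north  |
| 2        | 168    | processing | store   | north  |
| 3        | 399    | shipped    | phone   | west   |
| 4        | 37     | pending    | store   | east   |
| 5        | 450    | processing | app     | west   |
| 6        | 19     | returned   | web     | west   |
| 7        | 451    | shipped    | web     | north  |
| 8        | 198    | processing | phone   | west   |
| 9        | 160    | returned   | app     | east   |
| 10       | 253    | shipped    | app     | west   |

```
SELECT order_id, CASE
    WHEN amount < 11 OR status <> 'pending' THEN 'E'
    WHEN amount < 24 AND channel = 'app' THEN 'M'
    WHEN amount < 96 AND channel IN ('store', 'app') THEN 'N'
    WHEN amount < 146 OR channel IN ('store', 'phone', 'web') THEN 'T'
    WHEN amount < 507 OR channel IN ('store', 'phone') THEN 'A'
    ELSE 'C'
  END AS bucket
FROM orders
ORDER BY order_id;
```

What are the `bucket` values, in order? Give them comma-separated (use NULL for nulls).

order_id=1: amount < 11 OR status <> 'pending' → E
order_id=2: amount < 11 OR status <> 'pending' → E
order_id=3: amount < 11 OR status <> 'pending' → E
order_id=4: amount < 96 AND channel IN ('store', 'app') → N
order_id=5: amount < 11 OR status <> 'pending' → E
order_id=6: amount < 11 OR status <> 'pending' → E
order_id=7: amount < 11 OR status <> 'pending' → E
order_id=8: amount < 11 OR status <> 'pending' → E
order_id=9: amount < 11 OR status <> 'pending' → E
order_id=10: amount < 11 OR status <> 'pending' → E

E, E, E, N, E, E, E, E, E, E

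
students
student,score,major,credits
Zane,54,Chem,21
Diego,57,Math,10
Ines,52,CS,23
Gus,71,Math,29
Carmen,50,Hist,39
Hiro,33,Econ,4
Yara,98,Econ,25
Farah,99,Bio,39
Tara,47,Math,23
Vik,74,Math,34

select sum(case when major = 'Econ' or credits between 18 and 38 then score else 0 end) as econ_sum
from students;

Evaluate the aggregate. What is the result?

429

student=Zane: ✓ → 54
student=Diego: ✗
student=Ines: ✓ → 52
student=Gus: ✓ → 71
student=Carmen: ✗
student=Hiro: ✓ → 33
student=Yara: ✓ → 98
student=Farah: ✗
student=Tara: ✓ → 47
student=Vik: ✓ → 74
econ_sum = 54 + 52 + 71 + 33 + 98 + 47 + 74 = 429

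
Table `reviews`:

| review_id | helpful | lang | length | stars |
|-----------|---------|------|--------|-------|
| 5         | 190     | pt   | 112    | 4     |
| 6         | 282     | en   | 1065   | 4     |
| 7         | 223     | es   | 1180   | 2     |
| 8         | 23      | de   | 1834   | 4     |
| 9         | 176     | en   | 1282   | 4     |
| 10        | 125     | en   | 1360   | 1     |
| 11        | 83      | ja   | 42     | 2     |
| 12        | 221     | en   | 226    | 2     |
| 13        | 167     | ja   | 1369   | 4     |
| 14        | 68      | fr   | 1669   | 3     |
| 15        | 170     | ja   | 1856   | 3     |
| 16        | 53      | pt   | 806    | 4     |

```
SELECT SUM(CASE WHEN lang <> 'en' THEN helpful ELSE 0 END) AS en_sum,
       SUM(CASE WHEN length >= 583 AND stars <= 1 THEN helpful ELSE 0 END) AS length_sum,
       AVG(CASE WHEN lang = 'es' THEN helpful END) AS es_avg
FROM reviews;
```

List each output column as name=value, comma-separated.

en_sum=977, length_sum=125, es_avg=223

[en_sum: lang <> 'en']
review_id=5: ✓ → 190
review_id=6: ✗
review_id=7: ✓ → 223
review_id=8: ✓ → 23
review_id=9: ✗
review_id=10: ✗
review_id=11: ✓ → 83
review_id=12: ✗
review_id=13: ✓ → 167
review_id=14: ✓ → 68
review_id=15: ✓ → 170
review_id=16: ✓ → 53
en_sum = 190 + 223 + 23 + 83 + 167 + 68 + 170 + 53 = 977
—
[length_sum: length >= 583 AND stars <= 1]
review_id=5: ✗
review_id=6: ✗
review_id=7: ✗
review_id=8: ✗
review_id=9: ✗
review_id=10: ✓ → 125
review_id=11: ✗
review_id=12: ✗
review_id=13: ✗
review_id=14: ✗
review_id=15: ✗
review_id=16: ✗
length_sum = 125
—
[es_avg: lang = 'es']
review_id=5: ✗
review_id=6: ✗
review_id=7: ✓ → 223
review_id=8: ✗
review_id=9: ✗
review_id=10: ✗
review_id=11: ✗
review_id=12: ✗
review_id=13: ✗
review_id=14: ✗
review_id=15: ✗
review_id=16: ✗
es_avg = 223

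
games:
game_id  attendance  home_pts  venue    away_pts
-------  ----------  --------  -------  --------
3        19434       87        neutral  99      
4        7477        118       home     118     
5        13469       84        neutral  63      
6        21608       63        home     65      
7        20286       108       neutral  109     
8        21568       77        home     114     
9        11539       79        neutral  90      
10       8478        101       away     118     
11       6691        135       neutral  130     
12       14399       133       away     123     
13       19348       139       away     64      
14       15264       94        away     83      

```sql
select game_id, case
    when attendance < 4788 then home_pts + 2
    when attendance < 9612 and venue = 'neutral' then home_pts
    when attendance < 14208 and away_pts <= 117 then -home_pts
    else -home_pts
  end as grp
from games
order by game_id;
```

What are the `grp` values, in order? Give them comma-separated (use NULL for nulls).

game_id=3: ELSE → -87
game_id=4: ELSE → -118
game_id=5: attendance < 14208 and away_pts <= 117 → -84
game_id=6: ELSE → -63
game_id=7: ELSE → -108
game_id=8: ELSE → -77
game_id=9: attendance < 14208 and away_pts <= 117 → -79
game_id=10: ELSE → -101
game_id=11: attendance < 9612 and venue = 'neutral' → 135
game_id=12: ELSE → -133
game_id=13: ELSE → -139
game_id=14: ELSE → -94

-87, -118, -84, -63, -108, -77, -79, -101, 135, -133, -139, -94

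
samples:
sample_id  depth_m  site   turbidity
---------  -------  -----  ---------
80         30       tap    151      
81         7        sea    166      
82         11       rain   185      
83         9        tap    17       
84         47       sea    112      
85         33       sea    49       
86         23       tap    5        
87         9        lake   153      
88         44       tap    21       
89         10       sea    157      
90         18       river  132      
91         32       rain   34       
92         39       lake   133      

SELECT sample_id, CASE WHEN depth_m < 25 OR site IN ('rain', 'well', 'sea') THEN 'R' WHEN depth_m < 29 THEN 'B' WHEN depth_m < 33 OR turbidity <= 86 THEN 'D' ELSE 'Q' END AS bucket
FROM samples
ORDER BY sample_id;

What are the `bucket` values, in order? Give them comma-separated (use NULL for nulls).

D, R, R, R, R, R, R, R, D, R, R, R, Q

sample_id=80: depth_m < 33 OR turbidity <= 86 → D
sample_id=81: depth_m < 25 OR site IN ('rain', 'well', 'sea') → R
sample_id=82: depth_m < 25 OR site IN ('rain', 'well', 'sea') → R
sample_id=83: depth_m < 25 OR site IN ('rain', 'well', 'sea') → R
sample_id=84: depth_m < 25 OR site IN ('rain', 'well', 'sea') → R
sample_id=85: depth_m < 25 OR site IN ('rain', 'well', 'sea') → R
sample_id=86: depth_m < 25 OR site IN ('rain', 'well', 'sea') → R
sample_id=87: depth_m < 25 OR site IN ('rain', 'well', 'sea') → R
sample_id=88: depth_m < 33 OR turbidity <= 86 → D
sample_id=89: depth_m < 25 OR site IN ('rain', 'well', 'sea') → R
sample_id=90: depth_m < 25 OR site IN ('rain', 'well', 'sea') → R
sample_id=91: depth_m < 25 OR site IN ('rain', 'well', 'sea') → R
sample_id=92: ELSE → Q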